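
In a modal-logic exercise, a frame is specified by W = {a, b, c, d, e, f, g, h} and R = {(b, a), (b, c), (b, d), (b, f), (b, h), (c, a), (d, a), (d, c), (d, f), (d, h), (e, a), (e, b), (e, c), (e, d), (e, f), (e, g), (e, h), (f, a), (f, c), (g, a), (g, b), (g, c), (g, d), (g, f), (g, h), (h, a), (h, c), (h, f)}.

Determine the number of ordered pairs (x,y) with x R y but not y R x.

28

Enumerating: (b,a), (b,c), (b,d), (b,f), (b,h), (c,a), (d,a), (d,c), (d,f), (d,h), (e,a), (e,b), … and 16 more.
Total: 28.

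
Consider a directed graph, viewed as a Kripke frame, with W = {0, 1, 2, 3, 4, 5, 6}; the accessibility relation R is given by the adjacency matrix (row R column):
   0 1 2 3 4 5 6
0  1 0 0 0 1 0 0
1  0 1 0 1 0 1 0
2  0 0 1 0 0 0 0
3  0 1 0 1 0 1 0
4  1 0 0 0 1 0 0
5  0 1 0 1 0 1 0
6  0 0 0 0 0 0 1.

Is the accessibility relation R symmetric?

Symmetric: yes — every pair in R has its reverse in R.

Yes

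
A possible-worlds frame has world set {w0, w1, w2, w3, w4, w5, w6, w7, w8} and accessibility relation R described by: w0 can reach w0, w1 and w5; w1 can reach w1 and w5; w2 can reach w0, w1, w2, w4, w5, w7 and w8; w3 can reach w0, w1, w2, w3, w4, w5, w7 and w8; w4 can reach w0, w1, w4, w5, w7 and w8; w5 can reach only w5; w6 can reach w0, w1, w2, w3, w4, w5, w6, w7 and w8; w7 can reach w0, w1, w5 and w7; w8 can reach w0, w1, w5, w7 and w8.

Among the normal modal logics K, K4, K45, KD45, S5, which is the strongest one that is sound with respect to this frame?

Transitive (axiom 4): yes — every two-step R-path is closed by a direct edge.
Euclidean (axiom 5): no — w0 R w5 and w0 R w1, but not w5 R w1.
Serial (axiom D): yes — every world has a successor (e.g. w0 R w0).
Reflexive (axiom T): yes — every world is R-related to itself.
So F validates K, K4; K45 would additionally require R to be Euclidean. The strongest is K4.

K4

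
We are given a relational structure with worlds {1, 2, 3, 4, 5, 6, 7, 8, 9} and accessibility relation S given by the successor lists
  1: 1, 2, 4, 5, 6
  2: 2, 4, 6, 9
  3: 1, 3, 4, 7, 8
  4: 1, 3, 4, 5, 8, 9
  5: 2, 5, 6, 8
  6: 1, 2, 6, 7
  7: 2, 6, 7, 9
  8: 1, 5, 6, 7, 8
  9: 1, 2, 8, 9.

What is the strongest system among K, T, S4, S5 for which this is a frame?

Reflexive (axiom T): yes — every world is S-related to itself.
Transitive (axiom 4): no — 1 S 2 and 2 S 9, but not 1 S 9.
Euclidean (axiom 5): no — 1 S 2 and 1 S 5, but not 2 S 5.
So F validates K, T; S4 would additionally require S to be transitive. The strongest is T.

T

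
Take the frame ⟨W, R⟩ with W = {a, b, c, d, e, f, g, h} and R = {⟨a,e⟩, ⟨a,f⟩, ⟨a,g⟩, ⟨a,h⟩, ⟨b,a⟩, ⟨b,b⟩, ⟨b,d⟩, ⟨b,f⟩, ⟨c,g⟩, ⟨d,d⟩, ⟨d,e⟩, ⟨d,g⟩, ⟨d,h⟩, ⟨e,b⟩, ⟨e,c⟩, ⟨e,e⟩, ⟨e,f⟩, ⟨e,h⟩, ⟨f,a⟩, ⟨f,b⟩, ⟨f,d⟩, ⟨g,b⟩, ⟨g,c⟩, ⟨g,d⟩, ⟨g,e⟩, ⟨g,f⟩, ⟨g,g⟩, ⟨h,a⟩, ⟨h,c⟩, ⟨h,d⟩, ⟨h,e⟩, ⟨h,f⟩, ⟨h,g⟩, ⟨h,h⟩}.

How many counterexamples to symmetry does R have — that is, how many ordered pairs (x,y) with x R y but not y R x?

15

Enumerating: (a,e), (a,g), (b,a), (b,d), (d,e), (e,b), (e,c), (e,f), (f,d), (g,b), (g,e), (g,f), (h,c), (h,f), (h,g).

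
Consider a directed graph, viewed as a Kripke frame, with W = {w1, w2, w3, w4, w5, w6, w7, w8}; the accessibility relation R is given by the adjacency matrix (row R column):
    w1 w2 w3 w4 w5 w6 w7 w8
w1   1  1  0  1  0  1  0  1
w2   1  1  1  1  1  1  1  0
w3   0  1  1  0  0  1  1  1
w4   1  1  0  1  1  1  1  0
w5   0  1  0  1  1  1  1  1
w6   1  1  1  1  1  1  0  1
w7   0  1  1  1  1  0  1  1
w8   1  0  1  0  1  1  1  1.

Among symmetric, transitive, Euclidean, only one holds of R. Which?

symmetric

Symmetric: yes — every pair in R has its reverse in R.
Transitive: no — w1 R w2 and w2 R w3, but not w1 R w3.
Euclidean: no — w1 R w2 and w1 R w8, but not w2 R w8.
Only symmetric holds.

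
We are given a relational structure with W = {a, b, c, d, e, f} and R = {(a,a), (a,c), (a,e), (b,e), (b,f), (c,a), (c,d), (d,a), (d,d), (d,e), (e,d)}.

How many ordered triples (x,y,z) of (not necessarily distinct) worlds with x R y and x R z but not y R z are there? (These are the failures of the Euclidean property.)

Enumerating: (a,c,c), (a,c,e), (a,e,a), (a,e,c), (a,e,e), (b,e,e), (b,e,f), (b,f,e), (b,f,f), (c,a,d), (d,a,d), (d,e,a), (d,e,e).

13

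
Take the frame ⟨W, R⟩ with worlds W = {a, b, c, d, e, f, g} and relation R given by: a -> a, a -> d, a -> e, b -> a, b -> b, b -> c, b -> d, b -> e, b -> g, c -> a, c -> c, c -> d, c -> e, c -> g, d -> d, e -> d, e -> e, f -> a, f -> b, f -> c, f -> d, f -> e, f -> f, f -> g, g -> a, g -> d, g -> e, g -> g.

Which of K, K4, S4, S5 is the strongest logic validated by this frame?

S4

Transitive (axiom 4): yes — every two-step R-path is closed by a direct edge.
Reflexive (axiom T): yes — every world is R-related to itself.
Euclidean (axiom 5): no — a R d and a R e, but not d R e.
So F validates K, K4, S4; S5 would additionally require R to be Euclidean. The strongest is S4.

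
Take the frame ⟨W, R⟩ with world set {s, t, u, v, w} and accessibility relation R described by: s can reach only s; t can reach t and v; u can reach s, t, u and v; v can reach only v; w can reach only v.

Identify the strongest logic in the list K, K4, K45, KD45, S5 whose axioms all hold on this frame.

Transitive (axiom 4): yes — every two-step R-path is closed by a direct edge.
Euclidean (axiom 5): no — u R s and u R t, but not s R t.
Serial (axiom D): yes — every world has a successor (e.g. s R s).
Reflexive (axiom T): no — w is not related to itself.
So F validates K, K4; K45 would additionally require R to be Euclidean. The strongest is K4.

K4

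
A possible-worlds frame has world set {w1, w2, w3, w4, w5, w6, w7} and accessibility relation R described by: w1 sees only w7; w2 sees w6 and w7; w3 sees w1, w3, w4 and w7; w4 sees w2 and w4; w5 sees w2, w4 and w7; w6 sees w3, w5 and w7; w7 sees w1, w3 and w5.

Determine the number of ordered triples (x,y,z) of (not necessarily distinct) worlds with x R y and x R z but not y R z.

Enumerating: (w1,w7,w7), (w2,w6,w6), (w2,w7,w6), (w2,w7,w7), (w3,w1,w1), (w3,w1,w3), (w3,w1,w4), (w3,w4,w1), (w3,w4,w3), (w3,w4,w7), (w3,w7,w4), (w3,w7,w7), … and 19 more.
Total: 31.

31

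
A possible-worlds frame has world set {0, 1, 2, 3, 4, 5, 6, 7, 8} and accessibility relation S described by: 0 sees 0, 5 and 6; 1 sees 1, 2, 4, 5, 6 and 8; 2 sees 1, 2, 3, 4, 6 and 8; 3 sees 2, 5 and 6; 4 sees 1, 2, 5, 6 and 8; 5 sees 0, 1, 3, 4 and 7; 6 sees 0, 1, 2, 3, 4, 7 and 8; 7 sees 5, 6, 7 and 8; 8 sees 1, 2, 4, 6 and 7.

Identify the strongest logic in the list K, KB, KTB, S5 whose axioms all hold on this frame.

KB

Symmetric (axiom B): yes — every pair in S has its reverse in S.
Reflexive (axiom T): no — 3 is not related to itself.
Euclidean (axiom 5): no — 0 S 5 and 0 S 6, but not 5 S 6.
So F validates K, KB; KTB would additionally require S to be reflexive. The strongest is KB.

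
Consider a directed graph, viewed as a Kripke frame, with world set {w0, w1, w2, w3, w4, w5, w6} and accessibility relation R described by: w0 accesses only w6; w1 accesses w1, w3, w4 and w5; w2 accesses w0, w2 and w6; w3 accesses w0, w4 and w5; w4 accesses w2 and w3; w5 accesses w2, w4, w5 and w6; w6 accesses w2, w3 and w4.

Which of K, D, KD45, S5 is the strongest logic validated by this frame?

D

Serial (axiom D): yes — every world has a successor (e.g. w0 R w6).
Euclidean (axiom 5): no — w1 R w4 and w1 R w5, but not w4 R w5.
Transitive (axiom 4): no — w0 R w6 and w6 R w2, but not w0 R w2.
Reflexive (axiom T): no — w0 is not related to itself.
So F validates K, D; KD45 would additionally require R to be Euclidean and transitive. The strongest is D.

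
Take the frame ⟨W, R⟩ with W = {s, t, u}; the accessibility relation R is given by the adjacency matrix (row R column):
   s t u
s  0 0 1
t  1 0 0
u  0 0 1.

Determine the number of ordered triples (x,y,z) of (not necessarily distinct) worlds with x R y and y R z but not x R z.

1

Enumerating: (t,s,u).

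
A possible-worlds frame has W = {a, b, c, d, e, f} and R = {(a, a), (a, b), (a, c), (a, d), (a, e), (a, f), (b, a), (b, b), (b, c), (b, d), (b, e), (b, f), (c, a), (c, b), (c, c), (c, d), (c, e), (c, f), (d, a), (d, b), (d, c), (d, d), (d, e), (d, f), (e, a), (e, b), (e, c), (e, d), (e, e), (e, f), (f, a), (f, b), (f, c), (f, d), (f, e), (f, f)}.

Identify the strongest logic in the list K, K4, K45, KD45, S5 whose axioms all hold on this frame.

S5

Transitive (axiom 4): yes — every two-step R-path is closed by a direct edge.
Euclidean (axiom 5): yes — any two successors of a common world are R-related.
Serial (axiom D): yes — every world has a successor (e.g. a R a).
Reflexive (axiom T): yes — every world is R-related to itself.
So F validates K, K4, K45, KD45, S5. The strongest is S5.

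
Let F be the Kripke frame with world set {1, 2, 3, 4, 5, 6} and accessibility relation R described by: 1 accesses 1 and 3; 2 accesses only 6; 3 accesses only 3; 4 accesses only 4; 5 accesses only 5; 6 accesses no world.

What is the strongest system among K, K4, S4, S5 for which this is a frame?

Transitive (axiom 4): yes — every two-step R-path is closed by a direct edge.
Reflexive (axiom T): no — 2 is not related to itself.
Euclidean (axiom 5): no — 1 R 3 and 1 R 1, but not 3 R 1.
So F validates K, K4; S4 would additionally require R to be reflexive. The strongest is K4.

K4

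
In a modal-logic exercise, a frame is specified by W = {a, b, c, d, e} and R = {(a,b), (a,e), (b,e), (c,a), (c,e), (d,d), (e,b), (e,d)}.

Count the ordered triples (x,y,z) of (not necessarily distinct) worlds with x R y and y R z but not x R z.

Enumerating: (a,e,d), (b,e,b), (b,e,d), (c,a,b), (c,e,b), (c,e,d), (e,b,e).

7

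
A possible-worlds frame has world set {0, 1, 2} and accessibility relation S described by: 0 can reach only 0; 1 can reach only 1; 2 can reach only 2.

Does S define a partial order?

Yes

Reflexive: yes — every world is S-related to itself.
Transitive: yes — every two-step S-path is closed by a direct edge.
Antisymmetric: yes — no distinct pair is related both ways.
So S is a partial order.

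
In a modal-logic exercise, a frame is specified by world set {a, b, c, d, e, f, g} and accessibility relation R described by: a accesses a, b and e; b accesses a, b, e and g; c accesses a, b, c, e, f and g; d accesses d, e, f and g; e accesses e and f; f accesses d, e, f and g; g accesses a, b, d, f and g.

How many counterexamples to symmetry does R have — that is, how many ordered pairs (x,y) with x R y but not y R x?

9

Enumerating: (a,e), (b,e), (c,a), (c,b), (c,e), (c,f), (c,g), (d,e), (g,a).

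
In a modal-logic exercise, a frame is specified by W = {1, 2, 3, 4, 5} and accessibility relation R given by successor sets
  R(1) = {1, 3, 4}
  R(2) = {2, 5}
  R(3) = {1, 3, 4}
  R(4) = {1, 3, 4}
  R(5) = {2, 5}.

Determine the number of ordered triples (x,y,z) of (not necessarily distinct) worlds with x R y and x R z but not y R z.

0

R is Euclidean; there are no such tuples.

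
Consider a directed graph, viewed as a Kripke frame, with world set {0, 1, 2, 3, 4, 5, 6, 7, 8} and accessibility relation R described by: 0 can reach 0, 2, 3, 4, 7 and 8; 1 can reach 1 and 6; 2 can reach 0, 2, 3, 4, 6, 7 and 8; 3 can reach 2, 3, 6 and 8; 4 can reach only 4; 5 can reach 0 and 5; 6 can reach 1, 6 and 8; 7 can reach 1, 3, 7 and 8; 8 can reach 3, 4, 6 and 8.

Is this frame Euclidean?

Euclidean: no — 0 R 3 and 0 R 4, but not 3 R 4.

No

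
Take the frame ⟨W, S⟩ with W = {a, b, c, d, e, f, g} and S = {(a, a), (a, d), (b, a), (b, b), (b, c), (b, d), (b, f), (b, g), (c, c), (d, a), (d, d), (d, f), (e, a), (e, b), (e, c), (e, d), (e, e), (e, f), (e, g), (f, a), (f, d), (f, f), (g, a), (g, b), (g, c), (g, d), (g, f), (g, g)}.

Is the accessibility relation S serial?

Yes

Serial: yes — every world has a successor (e.g. a S a).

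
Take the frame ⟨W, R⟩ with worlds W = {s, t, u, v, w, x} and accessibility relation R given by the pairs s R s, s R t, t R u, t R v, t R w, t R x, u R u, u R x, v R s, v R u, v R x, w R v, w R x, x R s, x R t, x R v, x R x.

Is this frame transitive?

No

Transitive: no — s R t and t R u, but not s R u.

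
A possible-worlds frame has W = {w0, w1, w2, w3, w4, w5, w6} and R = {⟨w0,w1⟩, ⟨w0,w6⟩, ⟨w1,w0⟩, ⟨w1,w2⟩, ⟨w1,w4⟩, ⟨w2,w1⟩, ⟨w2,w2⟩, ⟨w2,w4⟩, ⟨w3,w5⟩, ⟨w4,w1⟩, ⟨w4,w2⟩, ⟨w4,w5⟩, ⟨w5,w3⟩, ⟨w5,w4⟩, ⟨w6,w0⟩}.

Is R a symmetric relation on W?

Symmetric: yes — every pair in R has its reverse in R.

Yes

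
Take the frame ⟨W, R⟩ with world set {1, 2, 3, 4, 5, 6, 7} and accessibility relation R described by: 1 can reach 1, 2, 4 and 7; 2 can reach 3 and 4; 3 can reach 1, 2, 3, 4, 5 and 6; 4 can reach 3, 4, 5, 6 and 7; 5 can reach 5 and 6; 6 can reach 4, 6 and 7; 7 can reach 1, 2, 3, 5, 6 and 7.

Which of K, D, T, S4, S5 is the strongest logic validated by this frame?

Serial (axiom D): yes — every world has a successor (e.g. 1 R 1).
Reflexive (axiom T): no — 2 is not related to itself.
Transitive (axiom 4): no — 1 R 2 and 2 R 3, but not 1 R 3.
Euclidean (axiom 5): no — 1 R 2 and 1 R 7, but not 2 R 7.
So F validates K, D; T would additionally require R to be reflexive. The strongest is D.

D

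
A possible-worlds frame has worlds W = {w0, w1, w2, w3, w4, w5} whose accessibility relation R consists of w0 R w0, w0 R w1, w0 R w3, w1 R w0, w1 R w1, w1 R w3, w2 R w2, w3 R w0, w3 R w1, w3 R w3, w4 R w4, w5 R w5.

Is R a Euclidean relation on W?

Yes

Euclidean: yes — any two successors of a common world are R-related.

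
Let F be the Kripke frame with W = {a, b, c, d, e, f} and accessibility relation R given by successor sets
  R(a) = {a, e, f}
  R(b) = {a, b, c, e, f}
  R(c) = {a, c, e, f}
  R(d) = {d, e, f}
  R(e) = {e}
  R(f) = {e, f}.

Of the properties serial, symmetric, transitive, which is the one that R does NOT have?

symmetric

Serial: yes — every world has a successor (e.g. a R a).
Symmetric: no — a R e but not e R a.
Transitive: yes — every two-step R-path is closed by a direct edge.
Only symmetric fails.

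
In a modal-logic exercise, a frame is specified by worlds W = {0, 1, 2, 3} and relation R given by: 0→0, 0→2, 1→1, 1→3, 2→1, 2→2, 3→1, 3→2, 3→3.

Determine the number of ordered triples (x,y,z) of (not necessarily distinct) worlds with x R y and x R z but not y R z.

Enumerating: (0,2,0), (2,1,2), (3,1,2), (3,2,3).

4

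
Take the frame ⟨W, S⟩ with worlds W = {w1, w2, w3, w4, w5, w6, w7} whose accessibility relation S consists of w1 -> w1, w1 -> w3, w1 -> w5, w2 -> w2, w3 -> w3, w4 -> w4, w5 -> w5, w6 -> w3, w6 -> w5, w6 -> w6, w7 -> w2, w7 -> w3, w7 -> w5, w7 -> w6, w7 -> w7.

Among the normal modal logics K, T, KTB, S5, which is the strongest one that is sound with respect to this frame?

T

Reflexive (axiom T): yes — every world is S-related to itself.
Symmetric (axiom B): no — w1 S w3 but not w3 S w1.
Euclidean (axiom 5): no — w1 S w3 and w1 S w5, but not w3 S w5.
So F validates K, T; KTB would additionally require S to be symmetric. The strongest is T.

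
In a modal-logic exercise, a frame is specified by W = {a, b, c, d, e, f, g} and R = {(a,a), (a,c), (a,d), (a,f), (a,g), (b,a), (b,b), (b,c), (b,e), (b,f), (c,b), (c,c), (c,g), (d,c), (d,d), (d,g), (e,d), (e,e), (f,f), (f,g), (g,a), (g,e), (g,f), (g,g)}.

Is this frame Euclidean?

No

Euclidean: no — a R c and a R d, but not c R d.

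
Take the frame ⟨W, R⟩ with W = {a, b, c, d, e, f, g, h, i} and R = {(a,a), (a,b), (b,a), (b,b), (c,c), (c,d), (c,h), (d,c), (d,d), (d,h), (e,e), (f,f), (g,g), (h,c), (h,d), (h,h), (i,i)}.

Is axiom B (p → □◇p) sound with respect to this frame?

Yes

Axiom B corresponds to the accessibility relation being symmetric.
Symmetric: yes — every pair in R has its reverse in R.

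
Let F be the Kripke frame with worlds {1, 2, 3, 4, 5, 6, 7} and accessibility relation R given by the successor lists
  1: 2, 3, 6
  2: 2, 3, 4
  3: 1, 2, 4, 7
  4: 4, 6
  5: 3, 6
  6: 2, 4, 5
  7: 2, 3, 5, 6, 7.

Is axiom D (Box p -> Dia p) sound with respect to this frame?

By correspondence theory, D is valid on a frame iff R is serial.
Serial: yes — every world has a successor (e.g. 1 R 2).

Yes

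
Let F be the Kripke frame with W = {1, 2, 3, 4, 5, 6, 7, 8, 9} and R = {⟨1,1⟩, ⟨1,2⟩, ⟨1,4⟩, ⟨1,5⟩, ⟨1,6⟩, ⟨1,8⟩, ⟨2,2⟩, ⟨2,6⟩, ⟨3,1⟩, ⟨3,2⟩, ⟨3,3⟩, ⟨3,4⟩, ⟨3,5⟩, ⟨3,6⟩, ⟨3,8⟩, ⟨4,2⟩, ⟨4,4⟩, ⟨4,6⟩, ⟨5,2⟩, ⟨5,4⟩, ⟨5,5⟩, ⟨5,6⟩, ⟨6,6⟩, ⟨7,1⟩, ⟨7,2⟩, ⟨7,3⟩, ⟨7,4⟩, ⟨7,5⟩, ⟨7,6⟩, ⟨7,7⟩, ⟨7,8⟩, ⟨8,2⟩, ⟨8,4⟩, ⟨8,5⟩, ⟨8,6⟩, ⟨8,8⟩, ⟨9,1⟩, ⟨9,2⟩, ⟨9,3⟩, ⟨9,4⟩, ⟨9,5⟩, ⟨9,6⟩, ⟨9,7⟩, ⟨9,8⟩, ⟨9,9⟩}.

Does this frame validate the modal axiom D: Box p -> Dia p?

Yes

The schema D characterises exactly the serial frames.
Serial: yes — every world has a successor (e.g. 1 R 1).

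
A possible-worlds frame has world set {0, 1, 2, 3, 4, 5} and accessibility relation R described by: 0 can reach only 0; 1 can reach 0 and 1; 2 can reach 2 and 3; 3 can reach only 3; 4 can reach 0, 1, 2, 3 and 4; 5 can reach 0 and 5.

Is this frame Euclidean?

Euclidean: no — 4 R 0 and 4 R 1, but not 0 R 1.

No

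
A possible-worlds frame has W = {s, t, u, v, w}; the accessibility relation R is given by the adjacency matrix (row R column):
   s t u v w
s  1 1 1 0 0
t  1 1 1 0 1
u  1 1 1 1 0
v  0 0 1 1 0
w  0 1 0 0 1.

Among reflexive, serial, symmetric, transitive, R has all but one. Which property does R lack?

Reflexive: yes — every world is R-related to itself.
Serial: yes — every world has a successor (e.g. s R s).
Symmetric: yes — every pair in R has its reverse in R.
Transitive: no — s R t and t R w, but not s R w.
Only transitive fails.

transitive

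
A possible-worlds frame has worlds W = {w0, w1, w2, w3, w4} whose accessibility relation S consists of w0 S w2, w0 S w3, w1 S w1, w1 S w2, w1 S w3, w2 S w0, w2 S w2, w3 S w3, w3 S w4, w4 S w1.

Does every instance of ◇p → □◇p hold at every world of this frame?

No

The schema 5 characterises exactly the Euclidean frames.
Euclidean: no — w0 S w2 and w0 S w3, but not w2 S w3.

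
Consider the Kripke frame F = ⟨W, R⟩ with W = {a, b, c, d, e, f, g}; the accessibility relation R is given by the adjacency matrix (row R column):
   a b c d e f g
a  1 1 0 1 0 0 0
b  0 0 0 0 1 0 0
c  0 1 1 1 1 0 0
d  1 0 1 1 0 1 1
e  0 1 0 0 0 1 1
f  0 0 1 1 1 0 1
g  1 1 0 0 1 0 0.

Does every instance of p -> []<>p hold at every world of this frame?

No

Axiom B corresponds to the accessibility relation being symmetric.
Symmetric: no — a R b but not b R a.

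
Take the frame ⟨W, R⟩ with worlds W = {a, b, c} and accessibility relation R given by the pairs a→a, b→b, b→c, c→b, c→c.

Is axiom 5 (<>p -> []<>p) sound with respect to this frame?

Axiom 5 corresponds to the accessibility relation being Euclidean.
Euclidean: yes — any two successors of a common world are R-related.

Yes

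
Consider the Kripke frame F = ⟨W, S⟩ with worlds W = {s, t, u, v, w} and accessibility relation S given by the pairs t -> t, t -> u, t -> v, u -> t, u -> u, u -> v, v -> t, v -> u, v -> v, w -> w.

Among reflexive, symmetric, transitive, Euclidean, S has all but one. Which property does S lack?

reflexive

Reflexive: no — s is not related to itself.
Symmetric: yes — every pair in S has its reverse in S.
Transitive: yes — every two-step S-path is closed by a direct edge.
Euclidean: yes — any two successors of a common world are S-related.
Only reflexive fails.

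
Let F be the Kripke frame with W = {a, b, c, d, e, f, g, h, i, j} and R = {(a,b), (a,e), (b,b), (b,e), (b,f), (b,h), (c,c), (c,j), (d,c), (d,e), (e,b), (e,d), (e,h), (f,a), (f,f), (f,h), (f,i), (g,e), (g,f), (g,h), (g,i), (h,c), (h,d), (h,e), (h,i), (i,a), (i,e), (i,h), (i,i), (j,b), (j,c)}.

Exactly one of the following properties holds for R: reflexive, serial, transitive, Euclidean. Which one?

serial

Reflexive: no — a is not related to itself.
Serial: yes — every world has a successor (e.g. a R b).
Transitive: no — a R b and b R f, but not a R f.
Euclidean: no — b R e and b R f, but not e R f.
Only serial holds.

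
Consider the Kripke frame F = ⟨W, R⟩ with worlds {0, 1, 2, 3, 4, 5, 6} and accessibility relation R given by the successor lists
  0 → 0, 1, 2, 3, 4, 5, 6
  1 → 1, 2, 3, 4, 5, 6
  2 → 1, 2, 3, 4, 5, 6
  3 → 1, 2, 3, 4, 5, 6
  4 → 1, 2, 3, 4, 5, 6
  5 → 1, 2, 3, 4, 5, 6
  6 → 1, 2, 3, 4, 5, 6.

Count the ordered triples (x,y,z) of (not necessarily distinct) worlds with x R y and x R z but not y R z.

Enumerating: (0,1,0), (0,2,0), (0,3,0), (0,4,0), (0,5,0), (0,6,0).

6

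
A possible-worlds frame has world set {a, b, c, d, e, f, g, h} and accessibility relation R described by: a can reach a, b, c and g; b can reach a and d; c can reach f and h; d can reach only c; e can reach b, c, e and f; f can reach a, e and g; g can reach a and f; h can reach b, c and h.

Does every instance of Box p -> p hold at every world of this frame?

The schema T characterises exactly the reflexive frames.
Reflexive: no — b is not related to itself.

No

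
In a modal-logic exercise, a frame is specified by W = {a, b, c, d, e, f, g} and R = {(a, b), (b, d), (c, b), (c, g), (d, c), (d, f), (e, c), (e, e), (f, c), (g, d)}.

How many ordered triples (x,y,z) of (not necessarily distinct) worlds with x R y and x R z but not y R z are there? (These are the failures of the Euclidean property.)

13

Enumerating: (a,b,b), (b,d,d), (c,b,b), (c,b,g), (c,g,b), (c,g,g), (d,c,c), (d,c,f), (d,f,f), (e,c,c), (e,c,e), (f,c,c), (g,d,d).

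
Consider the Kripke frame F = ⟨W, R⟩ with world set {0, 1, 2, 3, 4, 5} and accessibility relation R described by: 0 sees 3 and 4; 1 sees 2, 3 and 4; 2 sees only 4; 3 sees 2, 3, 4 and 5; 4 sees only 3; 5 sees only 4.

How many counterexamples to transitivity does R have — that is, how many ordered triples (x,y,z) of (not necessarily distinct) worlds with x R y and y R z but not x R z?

Enumerating: (0,3,2), (0,3,5), (1,3,5), (2,4,3), (4,3,2), (4,3,4), (4,3,5), (5,4,3).

8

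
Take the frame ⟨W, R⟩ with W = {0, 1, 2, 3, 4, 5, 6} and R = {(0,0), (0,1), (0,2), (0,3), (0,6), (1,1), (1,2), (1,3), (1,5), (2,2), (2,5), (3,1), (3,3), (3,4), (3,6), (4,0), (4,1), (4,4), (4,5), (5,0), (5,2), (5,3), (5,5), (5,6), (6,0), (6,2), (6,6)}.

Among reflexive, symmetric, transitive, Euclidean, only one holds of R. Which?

reflexive

Reflexive: yes — every world is R-related to itself.
Symmetric: no — 0 R 1 but not 1 R 0.
Transitive: no — 0 R 1 and 1 R 5, but not 0 R 5.
Euclidean: no — 0 R 1 and 0 R 6, but not 1 R 6.
Only reflexive holds.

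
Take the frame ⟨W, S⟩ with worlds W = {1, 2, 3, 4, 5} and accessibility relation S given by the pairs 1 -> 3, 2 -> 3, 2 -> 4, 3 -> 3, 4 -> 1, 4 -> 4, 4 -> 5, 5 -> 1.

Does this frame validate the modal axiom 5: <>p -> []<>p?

The schema 5 characterises exactly the Euclidean frames.
Euclidean: no — 2 S 3 and 2 S 4, but not 3 S 4.

No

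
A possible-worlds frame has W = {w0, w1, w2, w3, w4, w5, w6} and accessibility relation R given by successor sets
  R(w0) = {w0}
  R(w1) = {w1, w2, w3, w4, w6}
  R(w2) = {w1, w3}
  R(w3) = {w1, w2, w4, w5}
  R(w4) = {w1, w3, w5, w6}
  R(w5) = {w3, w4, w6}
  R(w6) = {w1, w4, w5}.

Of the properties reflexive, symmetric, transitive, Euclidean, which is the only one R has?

symmetric

Reflexive: no — w2 is not related to itself.
Symmetric: yes — every pair in R has its reverse in R.
Transitive: no — w1 R w3 and w3 R w5, but not w1 R w5.
Euclidean: no — w1 R w2 and w1 R w4, but not w2 R w4.
Only symmetric holds.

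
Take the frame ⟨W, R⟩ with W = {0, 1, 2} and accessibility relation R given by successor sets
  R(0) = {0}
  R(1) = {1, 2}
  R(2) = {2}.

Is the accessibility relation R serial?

Yes

Serial: yes — every world has a successor (e.g. 0 R 0).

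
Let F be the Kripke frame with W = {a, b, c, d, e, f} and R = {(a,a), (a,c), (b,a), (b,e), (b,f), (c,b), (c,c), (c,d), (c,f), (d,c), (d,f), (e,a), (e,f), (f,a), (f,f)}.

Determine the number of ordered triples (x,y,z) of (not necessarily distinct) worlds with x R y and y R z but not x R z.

12

Enumerating: (a,c,b), (a,c,d), (a,c,f), (b,a,c), (c,b,a), (c,b,e), (c,f,a), (d,c,b), (d,c,d), (d,f,a), (e,a,c), (f,a,c).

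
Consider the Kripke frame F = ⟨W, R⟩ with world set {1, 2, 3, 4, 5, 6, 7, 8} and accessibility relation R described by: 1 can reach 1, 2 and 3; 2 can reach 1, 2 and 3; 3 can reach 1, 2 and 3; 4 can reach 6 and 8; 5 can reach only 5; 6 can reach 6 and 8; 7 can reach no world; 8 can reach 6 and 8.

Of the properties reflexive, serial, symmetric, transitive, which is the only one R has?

transitive

Reflexive: no — 4 is not related to itself.
Serial: no — 7 has no R-successor.
Symmetric: no — 4 R 6 but not 6 R 4.
Transitive: yes — every two-step R-path is closed by a direct edge.
Only transitive holds.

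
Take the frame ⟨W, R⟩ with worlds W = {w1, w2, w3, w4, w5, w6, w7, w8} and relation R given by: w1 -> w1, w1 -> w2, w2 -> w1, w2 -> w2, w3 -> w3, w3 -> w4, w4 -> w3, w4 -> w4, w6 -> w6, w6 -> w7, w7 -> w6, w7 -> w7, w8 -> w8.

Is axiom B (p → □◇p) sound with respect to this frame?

The schema B characterises exactly the symmetric frames.
Symmetric: yes — every pair in R has its reverse in R.

Yes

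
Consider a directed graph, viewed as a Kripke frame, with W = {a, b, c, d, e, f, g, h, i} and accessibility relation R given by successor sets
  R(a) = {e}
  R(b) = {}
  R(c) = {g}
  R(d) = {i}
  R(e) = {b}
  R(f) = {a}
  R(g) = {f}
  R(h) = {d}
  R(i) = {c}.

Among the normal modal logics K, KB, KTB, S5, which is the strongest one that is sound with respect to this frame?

K

Symmetric (axiom B): no — a R e but not e R a.
Reflexive (axiom T): no — a is not related to itself.
Euclidean (axiom 5): no — a R e and a R e, but not e R e.
So F validates K; KB would additionally require R to be symmetric. The strongest is K.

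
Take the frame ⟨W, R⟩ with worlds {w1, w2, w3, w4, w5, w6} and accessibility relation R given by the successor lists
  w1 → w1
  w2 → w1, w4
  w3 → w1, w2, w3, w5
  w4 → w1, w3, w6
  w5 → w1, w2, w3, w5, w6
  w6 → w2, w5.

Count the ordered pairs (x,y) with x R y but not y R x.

10

Enumerating: (w2,w1), (w2,w4), (w3,w1), (w3,w2), (w4,w1), (w4,w3), (w4,w6), (w5,w1), (w5,w2), (w6,w2).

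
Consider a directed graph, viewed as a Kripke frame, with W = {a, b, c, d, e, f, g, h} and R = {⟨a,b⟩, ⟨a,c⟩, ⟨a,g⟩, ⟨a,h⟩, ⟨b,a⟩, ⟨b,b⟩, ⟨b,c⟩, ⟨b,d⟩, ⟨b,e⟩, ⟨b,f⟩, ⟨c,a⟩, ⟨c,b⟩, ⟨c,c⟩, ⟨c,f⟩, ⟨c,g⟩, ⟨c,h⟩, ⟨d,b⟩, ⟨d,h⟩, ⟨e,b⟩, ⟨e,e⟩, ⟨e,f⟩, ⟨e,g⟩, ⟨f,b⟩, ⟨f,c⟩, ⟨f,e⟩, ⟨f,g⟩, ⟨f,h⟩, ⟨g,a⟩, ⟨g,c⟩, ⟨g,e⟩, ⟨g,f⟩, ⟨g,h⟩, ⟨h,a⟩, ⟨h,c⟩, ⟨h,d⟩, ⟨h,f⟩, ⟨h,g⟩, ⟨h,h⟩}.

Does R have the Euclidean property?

Euclidean: no — a R b and a R g, but not b R g.

No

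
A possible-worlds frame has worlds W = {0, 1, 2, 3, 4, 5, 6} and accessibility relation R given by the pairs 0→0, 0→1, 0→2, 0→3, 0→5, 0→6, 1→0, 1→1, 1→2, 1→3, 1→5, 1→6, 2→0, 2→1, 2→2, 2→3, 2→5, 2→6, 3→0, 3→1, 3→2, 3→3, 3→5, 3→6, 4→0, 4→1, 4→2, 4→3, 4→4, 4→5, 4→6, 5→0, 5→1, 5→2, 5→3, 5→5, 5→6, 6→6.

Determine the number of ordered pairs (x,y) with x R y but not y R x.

Enumerating: (0,6), (1,6), (2,6), (3,6), (4,0), (4,1), (4,2), (4,3), (4,5), (4,6), (5,6).

11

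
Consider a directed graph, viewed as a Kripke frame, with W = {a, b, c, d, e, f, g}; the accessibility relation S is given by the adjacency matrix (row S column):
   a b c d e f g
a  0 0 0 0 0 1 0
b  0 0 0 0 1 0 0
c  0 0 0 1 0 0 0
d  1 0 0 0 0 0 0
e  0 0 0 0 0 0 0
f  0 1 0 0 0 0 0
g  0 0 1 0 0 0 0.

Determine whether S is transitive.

No

Transitive: no — a S f and f S b, but not a S b.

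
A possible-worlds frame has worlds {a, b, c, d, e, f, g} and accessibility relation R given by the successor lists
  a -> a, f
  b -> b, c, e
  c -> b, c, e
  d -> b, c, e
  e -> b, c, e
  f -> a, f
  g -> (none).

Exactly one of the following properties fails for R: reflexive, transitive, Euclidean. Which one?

reflexive

Reflexive: no — d is not related to itself.
Transitive: yes — every two-step R-path is closed by a direct edge.
Euclidean: yes — any two successors of a common world are R-related.
Only reflexive fails.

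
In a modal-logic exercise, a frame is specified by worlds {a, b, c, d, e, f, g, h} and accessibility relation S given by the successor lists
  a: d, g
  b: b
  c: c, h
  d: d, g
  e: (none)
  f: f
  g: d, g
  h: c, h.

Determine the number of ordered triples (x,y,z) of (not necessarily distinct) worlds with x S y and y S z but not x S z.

S is transitive; there are no such tuples.

0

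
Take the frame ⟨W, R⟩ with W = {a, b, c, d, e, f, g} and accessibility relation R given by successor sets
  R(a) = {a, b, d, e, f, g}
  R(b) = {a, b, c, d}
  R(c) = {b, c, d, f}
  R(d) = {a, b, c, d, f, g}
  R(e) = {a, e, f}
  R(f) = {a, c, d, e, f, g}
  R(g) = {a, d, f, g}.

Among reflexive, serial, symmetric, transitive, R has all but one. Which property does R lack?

transitive

Reflexive: yes — every world is R-related to itself.
Serial: yes — every world has a successor (e.g. a R a).
Symmetric: yes — every pair in R has its reverse in R.
Transitive: no — a R b and b R c, but not a R c.
Only transitive fails.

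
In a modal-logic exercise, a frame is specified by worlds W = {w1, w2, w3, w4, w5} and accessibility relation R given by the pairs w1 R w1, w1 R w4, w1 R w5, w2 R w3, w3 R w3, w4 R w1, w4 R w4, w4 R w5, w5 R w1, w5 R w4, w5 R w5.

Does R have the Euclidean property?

Yes

Euclidean: yes — any two successors of a common world are R-related.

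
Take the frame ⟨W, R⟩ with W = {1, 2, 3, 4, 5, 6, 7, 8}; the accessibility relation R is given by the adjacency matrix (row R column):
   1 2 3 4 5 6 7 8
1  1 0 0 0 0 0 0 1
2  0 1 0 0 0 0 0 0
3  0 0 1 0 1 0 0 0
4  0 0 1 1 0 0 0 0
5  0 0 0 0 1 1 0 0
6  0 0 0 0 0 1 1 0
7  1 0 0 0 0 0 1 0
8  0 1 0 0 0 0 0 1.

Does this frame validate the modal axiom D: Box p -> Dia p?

Axiom D corresponds to the accessibility relation being serial.
Serial: yes — every world has a successor (e.g. 1 R 1).

Yes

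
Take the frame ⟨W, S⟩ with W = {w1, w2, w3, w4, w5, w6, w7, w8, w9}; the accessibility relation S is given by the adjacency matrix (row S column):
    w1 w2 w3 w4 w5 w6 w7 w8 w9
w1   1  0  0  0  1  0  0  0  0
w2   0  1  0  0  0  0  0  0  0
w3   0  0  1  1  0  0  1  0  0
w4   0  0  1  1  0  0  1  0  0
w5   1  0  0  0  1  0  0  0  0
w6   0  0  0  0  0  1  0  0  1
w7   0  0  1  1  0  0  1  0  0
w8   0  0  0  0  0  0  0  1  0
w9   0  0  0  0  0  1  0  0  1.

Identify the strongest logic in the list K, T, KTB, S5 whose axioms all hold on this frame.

S5

Reflexive (axiom T): yes — every world is S-related to itself.
Symmetric (axiom B): yes — every pair in S has its reverse in S.
Euclidean (axiom 5): yes — any two successors of a common world are S-related.
So F validates K, T, KTB, S5. The strongest is S5.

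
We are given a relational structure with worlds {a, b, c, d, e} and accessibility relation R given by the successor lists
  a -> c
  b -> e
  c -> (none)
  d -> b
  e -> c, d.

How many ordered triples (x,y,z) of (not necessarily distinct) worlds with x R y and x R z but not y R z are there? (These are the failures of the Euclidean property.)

Enumerating: (a,c,c), (b,e,e), (d,b,b), (e,c,c), (e,c,d), (e,d,c), (e,d,d).

7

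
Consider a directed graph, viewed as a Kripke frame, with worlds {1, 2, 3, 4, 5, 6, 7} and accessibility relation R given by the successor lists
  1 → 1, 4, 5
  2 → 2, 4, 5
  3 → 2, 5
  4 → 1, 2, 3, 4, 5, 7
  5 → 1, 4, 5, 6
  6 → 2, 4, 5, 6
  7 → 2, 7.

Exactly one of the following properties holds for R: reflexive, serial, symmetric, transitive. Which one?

serial

Reflexive: no — 3 is not related to itself.
Serial: yes — every world has a successor (e.g. 1 R 1).
Symmetric: no — 2 R 5 but not 5 R 2.
Transitive: no — 1 R 4 and 4 R 2, but not 1 R 2.
Only serial holds.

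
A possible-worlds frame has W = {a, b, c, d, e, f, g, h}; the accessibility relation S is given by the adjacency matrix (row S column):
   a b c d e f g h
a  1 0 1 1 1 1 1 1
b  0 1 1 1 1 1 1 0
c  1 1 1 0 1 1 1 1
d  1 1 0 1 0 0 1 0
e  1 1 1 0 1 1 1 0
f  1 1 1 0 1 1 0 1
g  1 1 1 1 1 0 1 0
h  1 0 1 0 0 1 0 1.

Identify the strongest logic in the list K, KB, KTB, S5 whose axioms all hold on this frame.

Symmetric (axiom B): yes — every pair in S has its reverse in S.
Reflexive (axiom T): yes — every world is S-related to itself.
Euclidean (axiom 5): no — a S c and a S d, but not c S d.
So F validates K, KB, KTB; S5 would additionally require S to be Euclidean. The strongest is KTB.

KTB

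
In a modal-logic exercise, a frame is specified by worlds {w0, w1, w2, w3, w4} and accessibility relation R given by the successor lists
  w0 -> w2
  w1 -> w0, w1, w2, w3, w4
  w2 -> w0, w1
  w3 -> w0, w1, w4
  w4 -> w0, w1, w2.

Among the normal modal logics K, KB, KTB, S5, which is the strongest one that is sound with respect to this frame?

Symmetric (axiom B): no — w1 R w0 but not w0 R w1.
Reflexive (axiom T): no — w0 is not related to itself.
Euclidean (axiom 5): no — w1 R w0 and w1 R w3, but not w0 R w3.
So F validates K; KB would additionally require R to be symmetric. The strongest is K.

K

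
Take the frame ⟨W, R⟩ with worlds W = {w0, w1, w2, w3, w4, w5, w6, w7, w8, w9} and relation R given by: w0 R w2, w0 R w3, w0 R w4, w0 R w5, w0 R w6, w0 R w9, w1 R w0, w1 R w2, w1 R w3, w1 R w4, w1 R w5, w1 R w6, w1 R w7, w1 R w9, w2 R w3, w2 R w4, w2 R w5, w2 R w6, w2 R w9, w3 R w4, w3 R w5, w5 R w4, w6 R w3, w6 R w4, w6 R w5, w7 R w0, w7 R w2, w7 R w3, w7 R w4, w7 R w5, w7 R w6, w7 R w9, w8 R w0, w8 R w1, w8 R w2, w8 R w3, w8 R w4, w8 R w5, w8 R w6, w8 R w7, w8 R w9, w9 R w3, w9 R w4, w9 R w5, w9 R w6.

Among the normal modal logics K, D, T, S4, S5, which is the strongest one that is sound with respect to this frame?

Serial (axiom D): no — w4 has no R-successor.
Reflexive (axiom T): no — w0 is not related to itself.
Transitive (axiom 4): yes — every two-step R-path is closed by a direct edge.
Euclidean (axiom 5): no — w0 R w3 and w0 R w2, but not w3 R w2.
So F validates K; D would additionally require R to be serial. The strongest is K.

K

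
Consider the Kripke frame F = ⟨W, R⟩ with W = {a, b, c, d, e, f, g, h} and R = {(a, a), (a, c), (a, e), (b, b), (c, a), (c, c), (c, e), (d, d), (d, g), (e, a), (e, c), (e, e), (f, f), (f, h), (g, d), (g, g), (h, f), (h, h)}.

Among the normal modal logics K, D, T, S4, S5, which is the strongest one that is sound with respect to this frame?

Serial (axiom D): yes — every world has a successor (e.g. a R a).
Reflexive (axiom T): yes — every world is R-related to itself.
Transitive (axiom 4): yes — every two-step R-path is closed by a direct edge.
Euclidean (axiom 5): yes — any two successors of a common world are R-related.
So F validates K, D, T, S4, S5. The strongest is S5.

S5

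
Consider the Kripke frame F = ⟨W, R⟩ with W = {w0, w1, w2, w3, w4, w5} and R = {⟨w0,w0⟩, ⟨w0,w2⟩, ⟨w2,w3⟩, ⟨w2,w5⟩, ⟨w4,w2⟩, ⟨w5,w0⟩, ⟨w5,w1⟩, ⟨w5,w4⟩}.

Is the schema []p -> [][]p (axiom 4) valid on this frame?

No

The schema 4 characterises exactly the transitive frames.
Transitive: no — w0 R w2 and w2 R w3, but not w0 R w3.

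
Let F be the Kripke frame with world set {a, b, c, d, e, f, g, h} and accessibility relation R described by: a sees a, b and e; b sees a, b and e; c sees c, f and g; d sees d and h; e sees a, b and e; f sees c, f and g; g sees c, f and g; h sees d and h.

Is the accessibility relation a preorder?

Yes

Reflexive: yes — every world is R-related to itself.
Transitive: yes — every two-step R-path is closed by a direct edge.
So R is a preorder.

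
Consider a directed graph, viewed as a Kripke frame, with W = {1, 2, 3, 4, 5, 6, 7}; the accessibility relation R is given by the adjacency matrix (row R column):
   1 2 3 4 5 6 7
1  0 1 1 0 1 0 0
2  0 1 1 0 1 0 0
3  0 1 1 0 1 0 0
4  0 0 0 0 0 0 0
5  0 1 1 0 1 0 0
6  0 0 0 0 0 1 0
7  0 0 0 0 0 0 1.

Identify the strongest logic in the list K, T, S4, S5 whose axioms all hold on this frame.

K

Reflexive (axiom T): no — 1 is not related to itself.
Transitive (axiom 4): yes — every two-step R-path is closed by a direct edge.
Euclidean (axiom 5): yes — any two successors of a common world are R-related.
So F validates K; T would additionally require R to be reflexive. The strongest is K.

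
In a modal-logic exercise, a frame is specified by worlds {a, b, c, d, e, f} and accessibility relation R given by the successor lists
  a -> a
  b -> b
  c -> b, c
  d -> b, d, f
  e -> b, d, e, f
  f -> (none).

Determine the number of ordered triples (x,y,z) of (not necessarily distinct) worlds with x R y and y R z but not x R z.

R is transitive; there are no such tuples.

0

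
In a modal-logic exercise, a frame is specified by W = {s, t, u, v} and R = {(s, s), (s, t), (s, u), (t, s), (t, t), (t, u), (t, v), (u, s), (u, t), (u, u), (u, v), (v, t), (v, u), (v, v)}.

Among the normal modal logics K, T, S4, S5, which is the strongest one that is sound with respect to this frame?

T

Reflexive (axiom T): yes — every world is R-related to itself.
Transitive (axiom 4): no — s R t and t R v, but not s R v.
Euclidean (axiom 5): no — t R s and t R v, but not s R v.
So F validates K, T; S4 would additionally require R to be transitive. The strongest is T.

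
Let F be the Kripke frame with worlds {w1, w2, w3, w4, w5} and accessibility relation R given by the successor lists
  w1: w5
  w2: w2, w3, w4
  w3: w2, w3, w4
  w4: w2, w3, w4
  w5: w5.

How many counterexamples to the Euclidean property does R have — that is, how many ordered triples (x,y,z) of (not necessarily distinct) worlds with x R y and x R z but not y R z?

R is Euclidean; there are no such tuples.

0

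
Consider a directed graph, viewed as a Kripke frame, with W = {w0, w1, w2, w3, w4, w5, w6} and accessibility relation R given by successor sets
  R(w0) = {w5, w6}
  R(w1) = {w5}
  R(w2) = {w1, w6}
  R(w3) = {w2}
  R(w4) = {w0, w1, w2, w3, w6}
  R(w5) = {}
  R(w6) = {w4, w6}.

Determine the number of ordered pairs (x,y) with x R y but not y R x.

10

Enumerating: (w0,w5), (w0,w6), (w1,w5), (w2,w1), (w2,w6), (w3,w2), (w4,w0), (w4,w1), (w4,w2), (w4,w3).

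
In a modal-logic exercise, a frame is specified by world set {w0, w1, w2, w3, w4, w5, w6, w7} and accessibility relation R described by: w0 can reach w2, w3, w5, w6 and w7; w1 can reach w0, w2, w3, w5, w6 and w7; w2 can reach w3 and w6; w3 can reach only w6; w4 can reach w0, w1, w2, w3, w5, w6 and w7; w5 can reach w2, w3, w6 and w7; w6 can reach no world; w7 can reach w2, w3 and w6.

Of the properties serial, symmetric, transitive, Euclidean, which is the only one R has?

transitive

Serial: no — w6 has no R-successor.
Symmetric: no — w0 R w2 but not w2 R w0.
Transitive: yes — every two-step R-path is closed by a direct edge.
Euclidean: no — w0 R w2 and w0 R w5, but not w2 R w5.
Only transitive holds.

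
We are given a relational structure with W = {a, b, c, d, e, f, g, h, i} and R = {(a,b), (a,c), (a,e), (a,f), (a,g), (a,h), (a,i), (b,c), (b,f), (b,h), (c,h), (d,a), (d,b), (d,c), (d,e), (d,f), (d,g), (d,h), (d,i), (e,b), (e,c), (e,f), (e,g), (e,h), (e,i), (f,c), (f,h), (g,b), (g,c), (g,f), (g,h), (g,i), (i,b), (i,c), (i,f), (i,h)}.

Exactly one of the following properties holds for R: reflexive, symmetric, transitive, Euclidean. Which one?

Reflexive: no — a is not related to itself.
Symmetric: no — a R b but not b R a.
Transitive: yes — every two-step R-path is closed by a direct edge.
Euclidean: no — a R b and a R e, but not b R e.
Only transitive holds.

transitive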